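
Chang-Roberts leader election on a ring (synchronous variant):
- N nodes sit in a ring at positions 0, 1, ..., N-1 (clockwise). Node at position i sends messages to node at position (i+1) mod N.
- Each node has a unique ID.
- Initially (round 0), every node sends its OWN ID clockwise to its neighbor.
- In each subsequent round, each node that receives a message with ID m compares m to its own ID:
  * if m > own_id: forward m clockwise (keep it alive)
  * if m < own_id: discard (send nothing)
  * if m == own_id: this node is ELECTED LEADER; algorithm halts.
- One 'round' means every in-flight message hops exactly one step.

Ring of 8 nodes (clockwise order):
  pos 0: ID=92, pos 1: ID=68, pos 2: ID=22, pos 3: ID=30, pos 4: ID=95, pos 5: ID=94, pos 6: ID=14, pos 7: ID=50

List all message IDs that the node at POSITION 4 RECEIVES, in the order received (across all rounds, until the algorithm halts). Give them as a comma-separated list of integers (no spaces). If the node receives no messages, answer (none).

Round 1: pos1(id68) recv 92: fwd; pos2(id22) recv 68: fwd; pos3(id30) recv 22: drop; pos4(id95) recv 30: drop; pos5(id94) recv 95: fwd; pos6(id14) recv 94: fwd; pos7(id50) recv 14: drop; pos0(id92) recv 50: drop
Round 2: pos2(id22) recv 92: fwd; pos3(id30) recv 68: fwd; pos6(id14) recv 95: fwd; pos7(id50) recv 94: fwd
Round 3: pos3(id30) recv 92: fwd; pos4(id95) recv 68: drop; pos7(id50) recv 95: fwd; pos0(id92) recv 94: fwd
Round 4: pos4(id95) recv 92: drop; pos0(id92) recv 95: fwd; pos1(id68) recv 94: fwd
Round 5: pos1(id68) recv 95: fwd; pos2(id22) recv 94: fwd
Round 6: pos2(id22) recv 95: fwd; pos3(id30) recv 94: fwd
Round 7: pos3(id30) recv 95: fwd; pos4(id95) recv 94: drop
Round 8: pos4(id95) recv 95: ELECTED

Answer: 30,68,92,94,95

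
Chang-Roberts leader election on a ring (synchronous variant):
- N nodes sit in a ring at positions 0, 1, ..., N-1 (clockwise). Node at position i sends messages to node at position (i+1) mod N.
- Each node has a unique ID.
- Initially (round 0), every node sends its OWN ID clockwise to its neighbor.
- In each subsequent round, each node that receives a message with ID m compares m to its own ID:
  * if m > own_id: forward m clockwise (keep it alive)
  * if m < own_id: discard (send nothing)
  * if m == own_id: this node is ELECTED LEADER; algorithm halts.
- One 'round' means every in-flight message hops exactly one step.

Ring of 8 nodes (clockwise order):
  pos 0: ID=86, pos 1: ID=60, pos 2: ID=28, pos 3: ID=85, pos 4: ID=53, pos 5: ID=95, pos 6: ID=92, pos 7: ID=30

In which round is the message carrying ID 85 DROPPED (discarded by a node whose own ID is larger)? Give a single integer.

Answer: 2

Derivation:
Round 1: pos1(id60) recv 86: fwd; pos2(id28) recv 60: fwd; pos3(id85) recv 28: drop; pos4(id53) recv 85: fwd; pos5(id95) recv 53: drop; pos6(id92) recv 95: fwd; pos7(id30) recv 92: fwd; pos0(id86) recv 30: drop
Round 2: pos2(id28) recv 86: fwd; pos3(id85) recv 60: drop; pos5(id95) recv 85: drop; pos7(id30) recv 95: fwd; pos0(id86) recv 92: fwd
Round 3: pos3(id85) recv 86: fwd; pos0(id86) recv 95: fwd; pos1(id60) recv 92: fwd
Round 4: pos4(id53) recv 86: fwd; pos1(id60) recv 95: fwd; pos2(id28) recv 92: fwd
Round 5: pos5(id95) recv 86: drop; pos2(id28) recv 95: fwd; pos3(id85) recv 92: fwd
Round 6: pos3(id85) recv 95: fwd; pos4(id53) recv 92: fwd
Round 7: pos4(id53) recv 95: fwd; pos5(id95) recv 92: drop
Round 8: pos5(id95) recv 95: ELECTED
Message ID 85 originates at pos 3; dropped at pos 5 in round 2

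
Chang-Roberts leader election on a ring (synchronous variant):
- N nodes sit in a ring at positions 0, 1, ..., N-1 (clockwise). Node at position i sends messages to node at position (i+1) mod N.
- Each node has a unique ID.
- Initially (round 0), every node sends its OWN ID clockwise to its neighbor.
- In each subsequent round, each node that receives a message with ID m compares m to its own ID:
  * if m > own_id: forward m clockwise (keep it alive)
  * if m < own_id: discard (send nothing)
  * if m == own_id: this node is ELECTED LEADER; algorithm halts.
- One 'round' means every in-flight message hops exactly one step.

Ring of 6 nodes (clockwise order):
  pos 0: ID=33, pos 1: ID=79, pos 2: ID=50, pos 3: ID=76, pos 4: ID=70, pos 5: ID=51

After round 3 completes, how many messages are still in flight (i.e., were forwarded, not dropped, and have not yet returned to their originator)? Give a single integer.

Answer: 2

Derivation:
Round 1: pos1(id79) recv 33: drop; pos2(id50) recv 79: fwd; pos3(id76) recv 50: drop; pos4(id70) recv 76: fwd; pos5(id51) recv 70: fwd; pos0(id33) recv 51: fwd
Round 2: pos3(id76) recv 79: fwd; pos5(id51) recv 76: fwd; pos0(id33) recv 70: fwd; pos1(id79) recv 51: drop
Round 3: pos4(id70) recv 79: fwd; pos0(id33) recv 76: fwd; pos1(id79) recv 70: drop
After round 3: 2 messages still in flight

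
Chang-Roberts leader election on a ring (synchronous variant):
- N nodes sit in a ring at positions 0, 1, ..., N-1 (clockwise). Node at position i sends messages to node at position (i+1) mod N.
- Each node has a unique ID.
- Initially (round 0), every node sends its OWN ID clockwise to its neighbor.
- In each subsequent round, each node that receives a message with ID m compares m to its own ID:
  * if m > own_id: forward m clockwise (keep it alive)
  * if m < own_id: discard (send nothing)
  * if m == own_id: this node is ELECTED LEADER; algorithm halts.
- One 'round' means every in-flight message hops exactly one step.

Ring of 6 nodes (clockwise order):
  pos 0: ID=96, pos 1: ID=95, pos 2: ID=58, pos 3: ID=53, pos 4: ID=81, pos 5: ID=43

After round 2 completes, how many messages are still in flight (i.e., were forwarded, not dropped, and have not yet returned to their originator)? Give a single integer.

Round 1: pos1(id95) recv 96: fwd; pos2(id58) recv 95: fwd; pos3(id53) recv 58: fwd; pos4(id81) recv 53: drop; pos5(id43) recv 81: fwd; pos0(id96) recv 43: drop
Round 2: pos2(id58) recv 96: fwd; pos3(id53) recv 95: fwd; pos4(id81) recv 58: drop; pos0(id96) recv 81: drop
After round 2: 2 messages still in flight

Answer: 2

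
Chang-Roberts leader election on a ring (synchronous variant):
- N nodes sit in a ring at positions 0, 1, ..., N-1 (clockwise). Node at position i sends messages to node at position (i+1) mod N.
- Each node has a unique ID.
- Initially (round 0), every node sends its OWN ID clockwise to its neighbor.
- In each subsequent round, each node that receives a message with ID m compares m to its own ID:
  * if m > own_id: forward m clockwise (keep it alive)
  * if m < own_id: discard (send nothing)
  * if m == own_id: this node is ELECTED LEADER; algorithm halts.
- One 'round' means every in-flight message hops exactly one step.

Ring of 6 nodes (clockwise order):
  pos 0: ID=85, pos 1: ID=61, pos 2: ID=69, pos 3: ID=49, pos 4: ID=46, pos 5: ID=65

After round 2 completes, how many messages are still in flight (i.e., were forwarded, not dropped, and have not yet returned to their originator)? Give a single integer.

Answer: 2

Derivation:
Round 1: pos1(id61) recv 85: fwd; pos2(id69) recv 61: drop; pos3(id49) recv 69: fwd; pos4(id46) recv 49: fwd; pos5(id65) recv 46: drop; pos0(id85) recv 65: drop
Round 2: pos2(id69) recv 85: fwd; pos4(id46) recv 69: fwd; pos5(id65) recv 49: drop
After round 2: 2 messages still in flight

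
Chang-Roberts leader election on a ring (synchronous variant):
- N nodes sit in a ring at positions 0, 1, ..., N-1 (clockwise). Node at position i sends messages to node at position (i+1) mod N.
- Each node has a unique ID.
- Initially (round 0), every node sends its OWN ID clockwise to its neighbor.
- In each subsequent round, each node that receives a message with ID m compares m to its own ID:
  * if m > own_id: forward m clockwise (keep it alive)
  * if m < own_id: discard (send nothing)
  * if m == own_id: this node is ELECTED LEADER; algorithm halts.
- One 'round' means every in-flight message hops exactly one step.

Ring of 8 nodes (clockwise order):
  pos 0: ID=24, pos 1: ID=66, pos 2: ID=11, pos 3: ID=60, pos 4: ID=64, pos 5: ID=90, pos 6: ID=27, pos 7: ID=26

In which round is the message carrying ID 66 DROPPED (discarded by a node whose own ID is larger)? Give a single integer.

Round 1: pos1(id66) recv 24: drop; pos2(id11) recv 66: fwd; pos3(id60) recv 11: drop; pos4(id64) recv 60: drop; pos5(id90) recv 64: drop; pos6(id27) recv 90: fwd; pos7(id26) recv 27: fwd; pos0(id24) recv 26: fwd
Round 2: pos3(id60) recv 66: fwd; pos7(id26) recv 90: fwd; pos0(id24) recv 27: fwd; pos1(id66) recv 26: drop
Round 3: pos4(id64) recv 66: fwd; pos0(id24) recv 90: fwd; pos1(id66) recv 27: drop
Round 4: pos5(id90) recv 66: drop; pos1(id66) recv 90: fwd
Round 5: pos2(id11) recv 90: fwd
Round 6: pos3(id60) recv 90: fwd
Round 7: pos4(id64) recv 90: fwd
Round 8: pos5(id90) recv 90: ELECTED
Message ID 66 originates at pos 1; dropped at pos 5 in round 4

Answer: 4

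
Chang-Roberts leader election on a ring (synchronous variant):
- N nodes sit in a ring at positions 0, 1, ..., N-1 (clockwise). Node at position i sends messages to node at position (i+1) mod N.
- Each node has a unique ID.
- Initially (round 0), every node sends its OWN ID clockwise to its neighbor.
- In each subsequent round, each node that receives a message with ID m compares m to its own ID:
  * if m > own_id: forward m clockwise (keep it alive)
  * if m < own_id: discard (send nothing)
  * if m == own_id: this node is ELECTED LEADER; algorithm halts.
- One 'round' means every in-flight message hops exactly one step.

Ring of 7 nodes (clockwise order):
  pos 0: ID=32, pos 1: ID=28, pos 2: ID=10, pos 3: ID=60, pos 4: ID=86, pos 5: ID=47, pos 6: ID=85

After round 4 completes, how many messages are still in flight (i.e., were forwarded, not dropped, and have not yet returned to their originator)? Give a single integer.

Round 1: pos1(id28) recv 32: fwd; pos2(id10) recv 28: fwd; pos3(id60) recv 10: drop; pos4(id86) recv 60: drop; pos5(id47) recv 86: fwd; pos6(id85) recv 47: drop; pos0(id32) recv 85: fwd
Round 2: pos2(id10) recv 32: fwd; pos3(id60) recv 28: drop; pos6(id85) recv 86: fwd; pos1(id28) recv 85: fwd
Round 3: pos3(id60) recv 32: drop; pos0(id32) recv 86: fwd; pos2(id10) recv 85: fwd
Round 4: pos1(id28) recv 86: fwd; pos3(id60) recv 85: fwd
After round 4: 2 messages still in flight

Answer: 2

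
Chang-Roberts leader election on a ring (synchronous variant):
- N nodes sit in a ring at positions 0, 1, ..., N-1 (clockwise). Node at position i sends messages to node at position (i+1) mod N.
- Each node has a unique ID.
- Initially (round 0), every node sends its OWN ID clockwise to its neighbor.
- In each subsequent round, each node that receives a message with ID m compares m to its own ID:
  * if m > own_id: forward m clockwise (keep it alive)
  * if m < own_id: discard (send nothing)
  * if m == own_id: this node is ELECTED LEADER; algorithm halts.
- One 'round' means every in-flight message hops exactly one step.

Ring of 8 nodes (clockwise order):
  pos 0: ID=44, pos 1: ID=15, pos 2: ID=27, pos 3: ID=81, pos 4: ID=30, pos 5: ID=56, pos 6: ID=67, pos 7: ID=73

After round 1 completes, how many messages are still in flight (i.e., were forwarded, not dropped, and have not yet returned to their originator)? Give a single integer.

Round 1: pos1(id15) recv 44: fwd; pos2(id27) recv 15: drop; pos3(id81) recv 27: drop; pos4(id30) recv 81: fwd; pos5(id56) recv 30: drop; pos6(id67) recv 56: drop; pos7(id73) recv 67: drop; pos0(id44) recv 73: fwd
After round 1: 3 messages still in flight

Answer: 3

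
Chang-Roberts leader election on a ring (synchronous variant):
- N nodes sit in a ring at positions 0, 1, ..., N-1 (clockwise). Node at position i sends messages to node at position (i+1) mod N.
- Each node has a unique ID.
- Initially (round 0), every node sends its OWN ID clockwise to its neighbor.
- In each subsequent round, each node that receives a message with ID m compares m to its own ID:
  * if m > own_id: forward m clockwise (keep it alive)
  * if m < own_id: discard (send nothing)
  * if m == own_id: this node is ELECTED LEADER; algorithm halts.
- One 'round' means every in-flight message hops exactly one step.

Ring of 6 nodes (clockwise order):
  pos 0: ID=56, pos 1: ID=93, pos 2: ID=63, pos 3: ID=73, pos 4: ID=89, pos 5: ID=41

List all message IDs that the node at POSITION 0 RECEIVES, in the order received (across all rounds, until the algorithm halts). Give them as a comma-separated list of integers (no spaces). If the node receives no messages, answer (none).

Round 1: pos1(id93) recv 56: drop; pos2(id63) recv 93: fwd; pos3(id73) recv 63: drop; pos4(id89) recv 73: drop; pos5(id41) recv 89: fwd; pos0(id56) recv 41: drop
Round 2: pos3(id73) recv 93: fwd; pos0(id56) recv 89: fwd
Round 3: pos4(id89) recv 93: fwd; pos1(id93) recv 89: drop
Round 4: pos5(id41) recv 93: fwd
Round 5: pos0(id56) recv 93: fwd
Round 6: pos1(id93) recv 93: ELECTED

Answer: 41,89,93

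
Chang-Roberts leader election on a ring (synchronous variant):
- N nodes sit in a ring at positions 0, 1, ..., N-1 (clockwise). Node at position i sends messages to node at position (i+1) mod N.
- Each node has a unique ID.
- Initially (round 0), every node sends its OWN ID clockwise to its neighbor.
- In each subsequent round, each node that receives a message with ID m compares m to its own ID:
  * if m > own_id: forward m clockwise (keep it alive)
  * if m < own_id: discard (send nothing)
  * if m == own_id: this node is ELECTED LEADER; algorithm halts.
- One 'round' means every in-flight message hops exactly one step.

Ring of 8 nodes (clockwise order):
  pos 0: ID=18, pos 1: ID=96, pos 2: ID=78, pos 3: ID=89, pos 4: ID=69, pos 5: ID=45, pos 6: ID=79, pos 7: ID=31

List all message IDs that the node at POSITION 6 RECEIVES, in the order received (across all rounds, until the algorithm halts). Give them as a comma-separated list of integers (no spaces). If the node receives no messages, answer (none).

Round 1: pos1(id96) recv 18: drop; pos2(id78) recv 96: fwd; pos3(id89) recv 78: drop; pos4(id69) recv 89: fwd; pos5(id45) recv 69: fwd; pos6(id79) recv 45: drop; pos7(id31) recv 79: fwd; pos0(id18) recv 31: fwd
Round 2: pos3(id89) recv 96: fwd; pos5(id45) recv 89: fwd; pos6(id79) recv 69: drop; pos0(id18) recv 79: fwd; pos1(id96) recv 31: drop
Round 3: pos4(id69) recv 96: fwd; pos6(id79) recv 89: fwd; pos1(id96) recv 79: drop
Round 4: pos5(id45) recv 96: fwd; pos7(id31) recv 89: fwd
Round 5: pos6(id79) recv 96: fwd; pos0(id18) recv 89: fwd
Round 6: pos7(id31) recv 96: fwd; pos1(id96) recv 89: drop
Round 7: pos0(id18) recv 96: fwd
Round 8: pos1(id96) recv 96: ELECTED

Answer: 45,69,89,96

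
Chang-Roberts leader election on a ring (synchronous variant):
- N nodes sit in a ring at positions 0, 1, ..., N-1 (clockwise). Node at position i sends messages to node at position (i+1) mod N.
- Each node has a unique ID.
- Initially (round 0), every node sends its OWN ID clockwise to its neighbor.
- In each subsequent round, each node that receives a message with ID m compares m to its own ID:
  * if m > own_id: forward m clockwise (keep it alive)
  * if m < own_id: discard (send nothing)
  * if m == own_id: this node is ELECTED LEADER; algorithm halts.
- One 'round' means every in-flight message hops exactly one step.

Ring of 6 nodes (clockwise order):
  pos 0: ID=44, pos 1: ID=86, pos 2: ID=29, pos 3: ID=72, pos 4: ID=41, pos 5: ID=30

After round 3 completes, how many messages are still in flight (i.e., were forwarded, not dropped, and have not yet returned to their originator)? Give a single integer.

Round 1: pos1(id86) recv 44: drop; pos2(id29) recv 86: fwd; pos3(id72) recv 29: drop; pos4(id41) recv 72: fwd; pos5(id30) recv 41: fwd; pos0(id44) recv 30: drop
Round 2: pos3(id72) recv 86: fwd; pos5(id30) recv 72: fwd; pos0(id44) recv 41: drop
Round 3: pos4(id41) recv 86: fwd; pos0(id44) recv 72: fwd
After round 3: 2 messages still in flight

Answer: 2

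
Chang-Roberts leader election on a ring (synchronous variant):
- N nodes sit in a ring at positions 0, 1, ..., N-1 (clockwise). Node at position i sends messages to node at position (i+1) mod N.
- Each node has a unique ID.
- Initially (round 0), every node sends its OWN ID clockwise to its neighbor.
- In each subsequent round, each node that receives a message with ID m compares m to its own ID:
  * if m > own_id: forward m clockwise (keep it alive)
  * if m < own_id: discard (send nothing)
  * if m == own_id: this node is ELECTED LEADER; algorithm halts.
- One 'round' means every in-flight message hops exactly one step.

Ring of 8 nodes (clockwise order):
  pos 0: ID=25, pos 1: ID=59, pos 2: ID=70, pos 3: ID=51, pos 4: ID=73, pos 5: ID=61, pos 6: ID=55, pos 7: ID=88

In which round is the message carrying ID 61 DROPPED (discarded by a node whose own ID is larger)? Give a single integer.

Answer: 2

Derivation:
Round 1: pos1(id59) recv 25: drop; pos2(id70) recv 59: drop; pos3(id51) recv 70: fwd; pos4(id73) recv 51: drop; pos5(id61) recv 73: fwd; pos6(id55) recv 61: fwd; pos7(id88) recv 55: drop; pos0(id25) recv 88: fwd
Round 2: pos4(id73) recv 70: drop; pos6(id55) recv 73: fwd; pos7(id88) recv 61: drop; pos1(id59) recv 88: fwd
Round 3: pos7(id88) recv 73: drop; pos2(id70) recv 88: fwd
Round 4: pos3(id51) recv 88: fwd
Round 5: pos4(id73) recv 88: fwd
Round 6: pos5(id61) recv 88: fwd
Round 7: pos6(id55) recv 88: fwd
Round 8: pos7(id88) recv 88: ELECTED
Message ID 61 originates at pos 5; dropped at pos 7 in round 2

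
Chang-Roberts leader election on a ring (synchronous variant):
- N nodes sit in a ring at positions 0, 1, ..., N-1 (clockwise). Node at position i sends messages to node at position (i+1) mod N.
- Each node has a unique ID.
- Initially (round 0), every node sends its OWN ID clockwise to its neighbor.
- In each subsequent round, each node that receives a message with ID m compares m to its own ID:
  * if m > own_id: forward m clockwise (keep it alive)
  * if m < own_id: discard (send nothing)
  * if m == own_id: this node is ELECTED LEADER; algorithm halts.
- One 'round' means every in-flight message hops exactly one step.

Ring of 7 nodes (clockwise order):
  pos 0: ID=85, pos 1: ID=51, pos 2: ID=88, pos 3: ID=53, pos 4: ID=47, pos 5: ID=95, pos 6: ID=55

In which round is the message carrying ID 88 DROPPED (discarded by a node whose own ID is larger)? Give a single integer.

Answer: 3

Derivation:
Round 1: pos1(id51) recv 85: fwd; pos2(id88) recv 51: drop; pos3(id53) recv 88: fwd; pos4(id47) recv 53: fwd; pos5(id95) recv 47: drop; pos6(id55) recv 95: fwd; pos0(id85) recv 55: drop
Round 2: pos2(id88) recv 85: drop; pos4(id47) recv 88: fwd; pos5(id95) recv 53: drop; pos0(id85) recv 95: fwd
Round 3: pos5(id95) recv 88: drop; pos1(id51) recv 95: fwd
Round 4: pos2(id88) recv 95: fwd
Round 5: pos3(id53) recv 95: fwd
Round 6: pos4(id47) recv 95: fwd
Round 7: pos5(id95) recv 95: ELECTED
Message ID 88 originates at pos 2; dropped at pos 5 in round 3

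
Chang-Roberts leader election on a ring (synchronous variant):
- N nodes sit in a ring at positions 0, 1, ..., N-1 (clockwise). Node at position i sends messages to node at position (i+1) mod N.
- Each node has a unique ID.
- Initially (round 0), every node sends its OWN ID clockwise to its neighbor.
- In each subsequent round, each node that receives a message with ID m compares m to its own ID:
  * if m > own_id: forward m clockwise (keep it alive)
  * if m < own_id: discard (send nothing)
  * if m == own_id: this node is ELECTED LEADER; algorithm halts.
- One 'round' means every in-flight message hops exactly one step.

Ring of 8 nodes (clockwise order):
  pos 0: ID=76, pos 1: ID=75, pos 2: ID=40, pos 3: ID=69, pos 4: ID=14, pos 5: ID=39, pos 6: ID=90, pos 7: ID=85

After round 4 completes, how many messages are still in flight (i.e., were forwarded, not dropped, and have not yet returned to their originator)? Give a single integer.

Round 1: pos1(id75) recv 76: fwd; pos2(id40) recv 75: fwd; pos3(id69) recv 40: drop; pos4(id14) recv 69: fwd; pos5(id39) recv 14: drop; pos6(id90) recv 39: drop; pos7(id85) recv 90: fwd; pos0(id76) recv 85: fwd
Round 2: pos2(id40) recv 76: fwd; pos3(id69) recv 75: fwd; pos5(id39) recv 69: fwd; pos0(id76) recv 90: fwd; pos1(id75) recv 85: fwd
Round 3: pos3(id69) recv 76: fwd; pos4(id14) recv 75: fwd; pos6(id90) recv 69: drop; pos1(id75) recv 90: fwd; pos2(id40) recv 85: fwd
Round 4: pos4(id14) recv 76: fwd; pos5(id39) recv 75: fwd; pos2(id40) recv 90: fwd; pos3(id69) recv 85: fwd
After round 4: 4 messages still in flight

Answer: 4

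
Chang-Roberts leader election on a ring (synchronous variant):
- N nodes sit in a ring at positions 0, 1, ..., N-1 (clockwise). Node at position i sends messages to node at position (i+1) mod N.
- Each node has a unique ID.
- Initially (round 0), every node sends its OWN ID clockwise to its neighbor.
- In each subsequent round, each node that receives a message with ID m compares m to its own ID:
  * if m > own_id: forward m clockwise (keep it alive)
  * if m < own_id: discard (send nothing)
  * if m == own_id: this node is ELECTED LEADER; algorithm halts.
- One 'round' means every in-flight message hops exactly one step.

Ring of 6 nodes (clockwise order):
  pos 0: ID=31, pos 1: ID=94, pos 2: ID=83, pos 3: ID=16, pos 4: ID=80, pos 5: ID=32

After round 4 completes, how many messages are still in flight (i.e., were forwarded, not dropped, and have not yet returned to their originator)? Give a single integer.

Round 1: pos1(id94) recv 31: drop; pos2(id83) recv 94: fwd; pos3(id16) recv 83: fwd; pos4(id80) recv 16: drop; pos5(id32) recv 80: fwd; pos0(id31) recv 32: fwd
Round 2: pos3(id16) recv 94: fwd; pos4(id80) recv 83: fwd; pos0(id31) recv 80: fwd; pos1(id94) recv 32: drop
Round 3: pos4(id80) recv 94: fwd; pos5(id32) recv 83: fwd; pos1(id94) recv 80: drop
Round 4: pos5(id32) recv 94: fwd; pos0(id31) recv 83: fwd
After round 4: 2 messages still in flight

Answer: 2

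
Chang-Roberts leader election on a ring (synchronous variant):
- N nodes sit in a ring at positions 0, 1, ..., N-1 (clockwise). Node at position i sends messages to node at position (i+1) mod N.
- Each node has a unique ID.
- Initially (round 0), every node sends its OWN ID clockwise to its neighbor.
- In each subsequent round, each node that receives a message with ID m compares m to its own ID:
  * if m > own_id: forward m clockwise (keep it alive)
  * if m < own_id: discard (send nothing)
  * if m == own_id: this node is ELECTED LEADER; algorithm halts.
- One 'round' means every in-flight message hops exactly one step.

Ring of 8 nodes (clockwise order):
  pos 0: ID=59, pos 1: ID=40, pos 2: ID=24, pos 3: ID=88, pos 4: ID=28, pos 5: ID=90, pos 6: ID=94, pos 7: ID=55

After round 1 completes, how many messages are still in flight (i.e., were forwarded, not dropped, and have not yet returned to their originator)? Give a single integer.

Round 1: pos1(id40) recv 59: fwd; pos2(id24) recv 40: fwd; pos3(id88) recv 24: drop; pos4(id28) recv 88: fwd; pos5(id90) recv 28: drop; pos6(id94) recv 90: drop; pos7(id55) recv 94: fwd; pos0(id59) recv 55: drop
After round 1: 4 messages still in flight

Answer: 4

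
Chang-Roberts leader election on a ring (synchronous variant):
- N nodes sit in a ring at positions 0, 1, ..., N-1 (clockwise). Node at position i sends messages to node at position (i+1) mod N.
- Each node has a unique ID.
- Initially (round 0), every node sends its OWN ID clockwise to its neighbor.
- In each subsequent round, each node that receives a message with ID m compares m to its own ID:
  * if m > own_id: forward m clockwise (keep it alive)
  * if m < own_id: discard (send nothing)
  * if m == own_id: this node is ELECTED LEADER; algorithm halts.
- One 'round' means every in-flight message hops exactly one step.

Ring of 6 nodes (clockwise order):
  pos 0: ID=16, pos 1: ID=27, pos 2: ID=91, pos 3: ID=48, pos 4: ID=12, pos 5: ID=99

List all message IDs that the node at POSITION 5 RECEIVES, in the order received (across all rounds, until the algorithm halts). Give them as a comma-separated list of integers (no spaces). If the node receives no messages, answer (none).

Round 1: pos1(id27) recv 16: drop; pos2(id91) recv 27: drop; pos3(id48) recv 91: fwd; pos4(id12) recv 48: fwd; pos5(id99) recv 12: drop; pos0(id16) recv 99: fwd
Round 2: pos4(id12) recv 91: fwd; pos5(id99) recv 48: drop; pos1(id27) recv 99: fwd
Round 3: pos5(id99) recv 91: drop; pos2(id91) recv 99: fwd
Round 4: pos3(id48) recv 99: fwd
Round 5: pos4(id12) recv 99: fwd
Round 6: pos5(id99) recv 99: ELECTED

Answer: 12,48,91,99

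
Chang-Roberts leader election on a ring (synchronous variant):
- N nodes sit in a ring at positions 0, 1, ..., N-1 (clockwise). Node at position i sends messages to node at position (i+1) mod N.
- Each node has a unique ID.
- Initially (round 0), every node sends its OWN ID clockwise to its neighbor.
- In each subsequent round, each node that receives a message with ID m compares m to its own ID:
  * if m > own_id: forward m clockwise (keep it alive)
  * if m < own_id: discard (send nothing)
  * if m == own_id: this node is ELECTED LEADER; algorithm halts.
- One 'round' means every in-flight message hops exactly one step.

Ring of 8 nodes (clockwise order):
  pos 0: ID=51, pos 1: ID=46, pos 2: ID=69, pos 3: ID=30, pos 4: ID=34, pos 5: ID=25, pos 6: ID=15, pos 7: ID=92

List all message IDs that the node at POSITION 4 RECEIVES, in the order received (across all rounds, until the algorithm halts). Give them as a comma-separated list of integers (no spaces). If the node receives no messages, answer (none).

Answer: 30,69,92

Derivation:
Round 1: pos1(id46) recv 51: fwd; pos2(id69) recv 46: drop; pos3(id30) recv 69: fwd; pos4(id34) recv 30: drop; pos5(id25) recv 34: fwd; pos6(id15) recv 25: fwd; pos7(id92) recv 15: drop; pos0(id51) recv 92: fwd
Round 2: pos2(id69) recv 51: drop; pos4(id34) recv 69: fwd; pos6(id15) recv 34: fwd; pos7(id92) recv 25: drop; pos1(id46) recv 92: fwd
Round 3: pos5(id25) recv 69: fwd; pos7(id92) recv 34: drop; pos2(id69) recv 92: fwd
Round 4: pos6(id15) recv 69: fwd; pos3(id30) recv 92: fwd
Round 5: pos7(id92) recv 69: drop; pos4(id34) recv 92: fwd
Round 6: pos5(id25) recv 92: fwd
Round 7: pos6(id15) recv 92: fwd
Round 8: pos7(id92) recv 92: ELECTED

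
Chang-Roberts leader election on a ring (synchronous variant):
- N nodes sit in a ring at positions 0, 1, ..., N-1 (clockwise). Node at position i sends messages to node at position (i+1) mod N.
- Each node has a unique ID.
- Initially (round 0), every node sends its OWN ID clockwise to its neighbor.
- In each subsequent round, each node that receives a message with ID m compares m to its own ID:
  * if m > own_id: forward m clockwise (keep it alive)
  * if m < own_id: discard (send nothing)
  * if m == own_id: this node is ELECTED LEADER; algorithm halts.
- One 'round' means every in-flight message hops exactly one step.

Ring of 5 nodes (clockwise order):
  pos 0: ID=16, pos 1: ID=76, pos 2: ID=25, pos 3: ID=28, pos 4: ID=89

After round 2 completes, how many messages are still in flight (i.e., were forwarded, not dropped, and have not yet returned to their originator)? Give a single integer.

Round 1: pos1(id76) recv 16: drop; pos2(id25) recv 76: fwd; pos3(id28) recv 25: drop; pos4(id89) recv 28: drop; pos0(id16) recv 89: fwd
Round 2: pos3(id28) recv 76: fwd; pos1(id76) recv 89: fwd
After round 2: 2 messages still in flight

Answer: 2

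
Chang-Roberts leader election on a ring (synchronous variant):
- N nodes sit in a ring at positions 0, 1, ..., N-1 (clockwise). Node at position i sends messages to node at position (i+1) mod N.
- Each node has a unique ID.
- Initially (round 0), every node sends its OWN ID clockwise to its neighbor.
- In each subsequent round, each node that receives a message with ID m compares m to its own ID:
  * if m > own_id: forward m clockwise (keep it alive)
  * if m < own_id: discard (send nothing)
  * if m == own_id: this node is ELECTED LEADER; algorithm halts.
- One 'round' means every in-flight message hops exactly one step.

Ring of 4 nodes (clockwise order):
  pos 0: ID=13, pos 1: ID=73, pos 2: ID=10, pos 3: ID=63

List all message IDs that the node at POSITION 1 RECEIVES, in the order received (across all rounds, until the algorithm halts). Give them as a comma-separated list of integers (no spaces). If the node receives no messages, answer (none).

Round 1: pos1(id73) recv 13: drop; pos2(id10) recv 73: fwd; pos3(id63) recv 10: drop; pos0(id13) recv 63: fwd
Round 2: pos3(id63) recv 73: fwd; pos1(id73) recv 63: drop
Round 3: pos0(id13) recv 73: fwd
Round 4: pos1(id73) recv 73: ELECTED

Answer: 13,63,73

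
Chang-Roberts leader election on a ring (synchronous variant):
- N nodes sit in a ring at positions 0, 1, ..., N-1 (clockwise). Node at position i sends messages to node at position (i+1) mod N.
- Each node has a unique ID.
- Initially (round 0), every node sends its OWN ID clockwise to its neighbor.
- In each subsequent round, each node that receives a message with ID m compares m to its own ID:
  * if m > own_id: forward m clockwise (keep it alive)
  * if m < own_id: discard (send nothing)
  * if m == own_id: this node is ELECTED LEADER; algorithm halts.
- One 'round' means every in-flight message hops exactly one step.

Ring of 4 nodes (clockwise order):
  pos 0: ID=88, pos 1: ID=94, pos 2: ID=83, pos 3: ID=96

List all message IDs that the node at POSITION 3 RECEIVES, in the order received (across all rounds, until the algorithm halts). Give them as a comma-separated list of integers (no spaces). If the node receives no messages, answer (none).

Answer: 83,94,96

Derivation:
Round 1: pos1(id94) recv 88: drop; pos2(id83) recv 94: fwd; pos3(id96) recv 83: drop; pos0(id88) recv 96: fwd
Round 2: pos3(id96) recv 94: drop; pos1(id94) recv 96: fwd
Round 3: pos2(id83) recv 96: fwd
Round 4: pos3(id96) recv 96: ELECTED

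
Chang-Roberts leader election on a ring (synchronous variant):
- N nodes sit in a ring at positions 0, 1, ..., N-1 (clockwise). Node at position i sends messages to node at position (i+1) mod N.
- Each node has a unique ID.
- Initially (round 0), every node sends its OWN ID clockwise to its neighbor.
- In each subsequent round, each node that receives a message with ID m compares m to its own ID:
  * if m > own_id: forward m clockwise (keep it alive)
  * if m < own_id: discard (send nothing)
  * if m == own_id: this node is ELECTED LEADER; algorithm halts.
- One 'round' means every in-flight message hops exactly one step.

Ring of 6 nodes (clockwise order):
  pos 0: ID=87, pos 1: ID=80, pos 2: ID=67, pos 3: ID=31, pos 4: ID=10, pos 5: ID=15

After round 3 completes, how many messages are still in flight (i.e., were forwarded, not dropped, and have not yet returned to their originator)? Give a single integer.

Answer: 3

Derivation:
Round 1: pos1(id80) recv 87: fwd; pos2(id67) recv 80: fwd; pos3(id31) recv 67: fwd; pos4(id10) recv 31: fwd; pos5(id15) recv 10: drop; pos0(id87) recv 15: drop
Round 2: pos2(id67) recv 87: fwd; pos3(id31) recv 80: fwd; pos4(id10) recv 67: fwd; pos5(id15) recv 31: fwd
Round 3: pos3(id31) recv 87: fwd; pos4(id10) recv 80: fwd; pos5(id15) recv 67: fwd; pos0(id87) recv 31: drop
After round 3: 3 messages still in flight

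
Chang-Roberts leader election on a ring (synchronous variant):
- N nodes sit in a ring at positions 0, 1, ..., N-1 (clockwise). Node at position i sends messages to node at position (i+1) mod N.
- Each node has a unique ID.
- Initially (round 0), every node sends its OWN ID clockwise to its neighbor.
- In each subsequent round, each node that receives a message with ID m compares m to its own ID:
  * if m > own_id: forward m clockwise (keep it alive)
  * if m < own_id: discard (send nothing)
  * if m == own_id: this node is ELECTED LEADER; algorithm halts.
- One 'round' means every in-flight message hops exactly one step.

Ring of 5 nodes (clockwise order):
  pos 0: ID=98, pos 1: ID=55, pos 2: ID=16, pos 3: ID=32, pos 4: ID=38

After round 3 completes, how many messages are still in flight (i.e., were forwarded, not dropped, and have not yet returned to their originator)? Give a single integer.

Round 1: pos1(id55) recv 98: fwd; pos2(id16) recv 55: fwd; pos3(id32) recv 16: drop; pos4(id38) recv 32: drop; pos0(id98) recv 38: drop
Round 2: pos2(id16) recv 98: fwd; pos3(id32) recv 55: fwd
Round 3: pos3(id32) recv 98: fwd; pos4(id38) recv 55: fwd
After round 3: 2 messages still in flight

Answer: 2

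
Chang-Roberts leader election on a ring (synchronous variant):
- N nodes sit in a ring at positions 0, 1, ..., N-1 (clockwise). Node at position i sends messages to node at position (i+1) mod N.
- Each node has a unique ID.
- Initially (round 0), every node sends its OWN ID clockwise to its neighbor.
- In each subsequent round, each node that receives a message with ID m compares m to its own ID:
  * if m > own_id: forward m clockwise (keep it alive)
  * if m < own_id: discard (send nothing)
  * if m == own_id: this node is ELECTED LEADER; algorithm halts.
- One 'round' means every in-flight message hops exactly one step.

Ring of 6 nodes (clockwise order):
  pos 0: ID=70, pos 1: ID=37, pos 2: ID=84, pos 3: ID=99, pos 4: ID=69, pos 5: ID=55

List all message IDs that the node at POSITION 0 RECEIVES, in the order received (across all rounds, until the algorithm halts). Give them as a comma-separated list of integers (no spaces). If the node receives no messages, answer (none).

Round 1: pos1(id37) recv 70: fwd; pos2(id84) recv 37: drop; pos3(id99) recv 84: drop; pos4(id69) recv 99: fwd; pos5(id55) recv 69: fwd; pos0(id70) recv 55: drop
Round 2: pos2(id84) recv 70: drop; pos5(id55) recv 99: fwd; pos0(id70) recv 69: drop
Round 3: pos0(id70) recv 99: fwd
Round 4: pos1(id37) recv 99: fwd
Round 5: pos2(id84) recv 99: fwd
Round 6: pos3(id99) recv 99: ELECTED

Answer: 55,69,99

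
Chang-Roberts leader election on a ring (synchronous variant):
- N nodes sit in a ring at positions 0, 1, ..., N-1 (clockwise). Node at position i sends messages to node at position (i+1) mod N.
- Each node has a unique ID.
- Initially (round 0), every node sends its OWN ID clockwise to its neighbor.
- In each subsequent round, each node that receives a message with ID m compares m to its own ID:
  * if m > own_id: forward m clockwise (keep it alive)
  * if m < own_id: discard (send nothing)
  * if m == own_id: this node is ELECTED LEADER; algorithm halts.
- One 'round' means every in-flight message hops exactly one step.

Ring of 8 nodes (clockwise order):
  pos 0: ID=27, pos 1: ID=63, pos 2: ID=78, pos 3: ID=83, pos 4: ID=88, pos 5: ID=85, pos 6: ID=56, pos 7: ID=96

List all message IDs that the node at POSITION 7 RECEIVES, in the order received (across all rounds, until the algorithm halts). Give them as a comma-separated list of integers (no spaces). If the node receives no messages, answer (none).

Answer: 56,85,88,96

Derivation:
Round 1: pos1(id63) recv 27: drop; pos2(id78) recv 63: drop; pos3(id83) recv 78: drop; pos4(id88) recv 83: drop; pos5(id85) recv 88: fwd; pos6(id56) recv 85: fwd; pos7(id96) recv 56: drop; pos0(id27) recv 96: fwd
Round 2: pos6(id56) recv 88: fwd; pos7(id96) recv 85: drop; pos1(id63) recv 96: fwd
Round 3: pos7(id96) recv 88: drop; pos2(id78) recv 96: fwd
Round 4: pos3(id83) recv 96: fwd
Round 5: pos4(id88) recv 96: fwd
Round 6: pos5(id85) recv 96: fwd
Round 7: pos6(id56) recv 96: fwd
Round 8: pos7(id96) recv 96: ELECTED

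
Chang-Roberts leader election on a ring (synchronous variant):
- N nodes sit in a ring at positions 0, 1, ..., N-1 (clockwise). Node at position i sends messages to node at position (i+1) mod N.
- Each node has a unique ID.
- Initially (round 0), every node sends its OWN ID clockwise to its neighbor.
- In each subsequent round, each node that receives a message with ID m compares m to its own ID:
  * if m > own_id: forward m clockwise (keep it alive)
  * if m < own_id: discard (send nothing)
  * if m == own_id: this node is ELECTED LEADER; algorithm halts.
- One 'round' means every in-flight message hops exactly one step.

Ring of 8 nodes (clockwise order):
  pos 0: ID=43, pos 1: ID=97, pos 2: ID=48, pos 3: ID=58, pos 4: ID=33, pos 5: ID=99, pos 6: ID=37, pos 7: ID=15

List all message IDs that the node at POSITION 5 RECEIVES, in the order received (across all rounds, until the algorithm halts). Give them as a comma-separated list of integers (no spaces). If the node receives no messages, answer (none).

Answer: 33,58,97,99

Derivation:
Round 1: pos1(id97) recv 43: drop; pos2(id48) recv 97: fwd; pos3(id58) recv 48: drop; pos4(id33) recv 58: fwd; pos5(id99) recv 33: drop; pos6(id37) recv 99: fwd; pos7(id15) recv 37: fwd; pos0(id43) recv 15: drop
Round 2: pos3(id58) recv 97: fwd; pos5(id99) recv 58: drop; pos7(id15) recv 99: fwd; pos0(id43) recv 37: drop
Round 3: pos4(id33) recv 97: fwd; pos0(id43) recv 99: fwd
Round 4: pos5(id99) recv 97: drop; pos1(id97) recv 99: fwd
Round 5: pos2(id48) recv 99: fwd
Round 6: pos3(id58) recv 99: fwd
Round 7: pos4(id33) recv 99: fwd
Round 8: pos5(id99) recv 99: ELECTED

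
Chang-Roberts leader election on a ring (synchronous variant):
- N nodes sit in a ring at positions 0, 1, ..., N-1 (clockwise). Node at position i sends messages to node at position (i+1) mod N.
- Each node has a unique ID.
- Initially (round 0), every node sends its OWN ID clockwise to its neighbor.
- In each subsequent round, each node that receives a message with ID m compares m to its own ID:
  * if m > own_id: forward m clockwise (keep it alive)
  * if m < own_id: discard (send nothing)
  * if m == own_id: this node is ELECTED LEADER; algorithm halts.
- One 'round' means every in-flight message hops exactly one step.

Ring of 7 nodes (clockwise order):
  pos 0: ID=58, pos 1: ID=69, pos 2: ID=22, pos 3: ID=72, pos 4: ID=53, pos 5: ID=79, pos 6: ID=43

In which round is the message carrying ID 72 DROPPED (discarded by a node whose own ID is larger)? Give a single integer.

Answer: 2

Derivation:
Round 1: pos1(id69) recv 58: drop; pos2(id22) recv 69: fwd; pos3(id72) recv 22: drop; pos4(id53) recv 72: fwd; pos5(id79) recv 53: drop; pos6(id43) recv 79: fwd; pos0(id58) recv 43: drop
Round 2: pos3(id72) recv 69: drop; pos5(id79) recv 72: drop; pos0(id58) recv 79: fwd
Round 3: pos1(id69) recv 79: fwd
Round 4: pos2(id22) recv 79: fwd
Round 5: pos3(id72) recv 79: fwd
Round 6: pos4(id53) recv 79: fwd
Round 7: pos5(id79) recv 79: ELECTED
Message ID 72 originates at pos 3; dropped at pos 5 in round 2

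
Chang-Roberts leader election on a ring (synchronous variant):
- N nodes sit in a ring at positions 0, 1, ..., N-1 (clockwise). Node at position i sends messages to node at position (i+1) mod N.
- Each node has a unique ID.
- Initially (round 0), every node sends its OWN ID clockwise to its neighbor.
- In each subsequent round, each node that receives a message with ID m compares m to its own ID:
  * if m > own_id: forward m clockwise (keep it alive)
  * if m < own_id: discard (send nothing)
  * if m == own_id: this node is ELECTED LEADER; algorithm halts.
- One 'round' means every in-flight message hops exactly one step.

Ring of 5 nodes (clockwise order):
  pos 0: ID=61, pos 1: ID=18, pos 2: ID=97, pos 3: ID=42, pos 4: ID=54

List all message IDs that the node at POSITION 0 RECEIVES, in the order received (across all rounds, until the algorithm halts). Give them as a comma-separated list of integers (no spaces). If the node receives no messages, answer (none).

Answer: 54,97

Derivation:
Round 1: pos1(id18) recv 61: fwd; pos2(id97) recv 18: drop; pos3(id42) recv 97: fwd; pos4(id54) recv 42: drop; pos0(id61) recv 54: drop
Round 2: pos2(id97) recv 61: drop; pos4(id54) recv 97: fwd
Round 3: pos0(id61) recv 97: fwd
Round 4: pos1(id18) recv 97: fwd
Round 5: pos2(id97) recv 97: ELECTED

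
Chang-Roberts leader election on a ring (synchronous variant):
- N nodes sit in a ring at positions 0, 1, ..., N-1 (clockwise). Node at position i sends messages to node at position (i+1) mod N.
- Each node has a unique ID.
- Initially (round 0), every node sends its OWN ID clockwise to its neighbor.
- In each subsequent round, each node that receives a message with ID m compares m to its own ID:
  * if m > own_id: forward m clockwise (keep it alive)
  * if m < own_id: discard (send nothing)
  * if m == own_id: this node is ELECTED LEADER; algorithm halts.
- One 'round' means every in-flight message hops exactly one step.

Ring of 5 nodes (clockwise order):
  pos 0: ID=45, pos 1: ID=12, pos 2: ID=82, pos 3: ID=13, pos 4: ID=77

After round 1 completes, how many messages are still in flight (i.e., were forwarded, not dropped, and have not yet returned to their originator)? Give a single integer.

Round 1: pos1(id12) recv 45: fwd; pos2(id82) recv 12: drop; pos3(id13) recv 82: fwd; pos4(id77) recv 13: drop; pos0(id45) recv 77: fwd
After round 1: 3 messages still in flight

Answer: 3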